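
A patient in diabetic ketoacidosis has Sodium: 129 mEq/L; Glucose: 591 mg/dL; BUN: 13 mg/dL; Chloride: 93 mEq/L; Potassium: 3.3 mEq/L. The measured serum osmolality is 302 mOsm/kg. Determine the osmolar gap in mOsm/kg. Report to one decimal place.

6.5 mOsm/kg

Calculated osmolality = 2·Na + glucose/18 + BUN/2.8
= 2·129 + 591/18 + 13/2.8
= 258 + 32.83 + 4.64
= 295.47 mOsm/kg ≈ 295.5 mOsm/kg
Osmolar gap = measured − calculated = 302 − 295.5 = 6.5 mOsm/kg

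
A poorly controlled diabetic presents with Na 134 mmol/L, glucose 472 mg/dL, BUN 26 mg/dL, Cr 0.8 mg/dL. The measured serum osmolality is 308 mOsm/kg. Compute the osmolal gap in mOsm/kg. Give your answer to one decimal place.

4.5 mOsm/kg

Calculated osmolality = 2·Na + glucose/18 + BUN/2.8
= 2·134 + 472/18 + 26/2.8
= 268 + 26.22 + 9.29
= 303.51 mOsm/kg ≈ 303.5 mOsm/kg
Osmolar gap = measured − calculated = 308 − 303.5 = 4.5 mOsm/kg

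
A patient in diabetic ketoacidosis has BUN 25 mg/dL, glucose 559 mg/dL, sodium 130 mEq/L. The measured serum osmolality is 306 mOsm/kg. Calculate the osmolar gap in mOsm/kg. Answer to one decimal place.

Calculated osmolality = 2·Na + glucose/18 + BUN/2.8
= 2·130 + 559/18 + 25/2.8
= 260 + 31.06 + 8.93
= 299.99 mOsm/kg ≈ 300.0 mOsm/kg
Osmolar gap = measured − calculated = 306 − 300.0 = 6.0 mOsm/kg

6.0 mOsm/kg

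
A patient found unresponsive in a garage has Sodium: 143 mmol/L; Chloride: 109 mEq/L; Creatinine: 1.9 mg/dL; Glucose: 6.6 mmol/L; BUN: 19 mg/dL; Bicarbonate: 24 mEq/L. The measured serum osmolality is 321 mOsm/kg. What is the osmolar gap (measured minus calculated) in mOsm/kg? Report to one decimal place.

Calculated osmolality = 2·Na + glucose + BUN/2.8
= 2·143 + 6.6 + 19/2.8
= 286 + 6.60 + 6.79
= 299.39 mOsm/kg ≈ 299.4 mOsm/kg
Osmolar gap = measured − calculated = 321 − 299.4 = 21.6 mOsm/kg

21.6 mOsm/kg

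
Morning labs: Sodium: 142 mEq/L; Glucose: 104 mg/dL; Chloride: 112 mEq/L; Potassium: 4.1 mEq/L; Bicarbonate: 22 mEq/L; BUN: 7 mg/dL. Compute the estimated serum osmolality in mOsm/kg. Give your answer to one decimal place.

Calculated osmolality = 2·Na + glucose/18 + BUN/2.8
= 2·142 + 104/18 + 7/2.8
= 284 + 5.78 + 2.50
= 292.28 mOsm/kg

292.3 mOsm/kg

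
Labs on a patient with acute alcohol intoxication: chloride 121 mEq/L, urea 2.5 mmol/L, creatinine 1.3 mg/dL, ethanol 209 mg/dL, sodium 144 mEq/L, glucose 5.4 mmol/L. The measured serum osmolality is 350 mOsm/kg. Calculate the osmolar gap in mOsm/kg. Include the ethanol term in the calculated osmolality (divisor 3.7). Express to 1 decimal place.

-2.4 mOsm/kg

Calculated osmolality = 2·Na + glucose + urea + ethanol/3.7
= 2·144 + 5.4 + 2.5 + 209/3.7
= 288 + 5.40 + 2.50 + 56.49
= 352.39 mOsm/kg ≈ 352.4 mOsm/kg
Osmolar gap = measured − calculated = 350 − 352.4 = -2.4 mOsm/kg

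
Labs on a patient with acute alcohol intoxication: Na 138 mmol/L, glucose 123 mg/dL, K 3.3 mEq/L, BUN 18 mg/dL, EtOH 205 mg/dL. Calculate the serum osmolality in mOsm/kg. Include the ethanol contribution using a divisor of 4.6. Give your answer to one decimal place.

Calculated osmolality = 2·Na + glucose/18 + BUN/2.8 + ethanol/4.6
= 2·138 + 123/18 + 18/2.8 + 205/4.6
= 276 + 6.83 + 6.43 + 44.57
= 333.83 mOsm/kg

333.8 mOsm/kg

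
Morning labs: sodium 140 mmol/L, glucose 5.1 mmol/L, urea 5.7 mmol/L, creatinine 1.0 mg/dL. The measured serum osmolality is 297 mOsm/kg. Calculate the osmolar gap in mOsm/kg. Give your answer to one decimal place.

Calculated osmolality = 2·Na + glucose + urea
= 2·140 + 5.1 + 5.7
= 280 + 5.10 + 5.70
= 290.8 mOsm/kg ≈ 290.8 mOsm/kg
Osmolar gap = measured − calculated = 297 − 290.8 = 6.2 mOsm/kg

6.2 mOsm/kg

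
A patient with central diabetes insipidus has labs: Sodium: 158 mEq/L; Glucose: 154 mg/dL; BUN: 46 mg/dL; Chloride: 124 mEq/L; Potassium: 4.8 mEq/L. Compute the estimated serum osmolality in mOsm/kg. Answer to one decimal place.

Calculated osmolality = 2·Na + glucose/18 + BUN/2.8
= 2·158 + 154/18 + 46/2.8
= 316 + 8.56 + 16.43
= 340.99 mOsm/kg

341.0 mOsm/kg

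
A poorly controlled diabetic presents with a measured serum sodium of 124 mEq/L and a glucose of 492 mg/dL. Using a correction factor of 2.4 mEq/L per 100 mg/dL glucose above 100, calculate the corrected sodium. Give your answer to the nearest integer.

Corrected Na = measured Na + 2.4 · (glucose − 100)/100
= 124 + 2.4 · (492 − 100)/100
= 124 + 9.4
= 133.4 mEq/L

133 mEq/L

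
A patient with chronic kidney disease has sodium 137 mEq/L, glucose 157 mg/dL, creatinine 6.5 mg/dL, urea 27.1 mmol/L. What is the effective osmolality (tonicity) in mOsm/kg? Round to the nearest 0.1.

282.7 mOsm/kg

Effective osmolality excludes urea (freely permeant across cell membranes):
2·Na + glucose/18
= 2·137 + 157/18
= 274 + 8.72
= 282.72 mOsm/kg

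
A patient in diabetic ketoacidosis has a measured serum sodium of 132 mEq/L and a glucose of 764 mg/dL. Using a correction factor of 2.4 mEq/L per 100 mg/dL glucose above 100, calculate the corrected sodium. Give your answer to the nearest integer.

148 mEq/L

Corrected Na = measured Na + 2.4 · (glucose − 100)/100
= 132 + 2.4 · (764 − 100)/100
= 132 + 15.9
= 147.9 mEq/L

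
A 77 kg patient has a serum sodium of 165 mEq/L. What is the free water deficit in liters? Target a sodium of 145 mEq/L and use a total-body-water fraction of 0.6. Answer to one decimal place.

6.4 L

TBW = 0.6 · 77 = 46.2 L
Free water deficit = TBW · (Na/145 − 1)
= 46.2 · (165/145 − 1)
= 46.2 · 0.1379
= 6.37 L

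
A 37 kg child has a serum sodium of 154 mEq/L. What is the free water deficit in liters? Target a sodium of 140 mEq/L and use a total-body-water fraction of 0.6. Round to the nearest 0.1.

2.2 L

TBW = 0.6 · 37 = 22.2 L
Free water deficit = TBW · (Na/140 − 1)
= 22.2 · (154/140 − 1)
= 22.2 · 0.1
= 2.22 L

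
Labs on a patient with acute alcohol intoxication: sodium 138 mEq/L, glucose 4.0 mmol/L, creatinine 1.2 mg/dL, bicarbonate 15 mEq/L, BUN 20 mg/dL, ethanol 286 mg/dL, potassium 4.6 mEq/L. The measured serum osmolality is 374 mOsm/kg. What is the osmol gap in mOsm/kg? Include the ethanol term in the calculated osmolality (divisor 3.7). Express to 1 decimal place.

9.6 mOsm/kg

Calculated osmolality = 2·Na + glucose + BUN/2.8 + ethanol/3.7
= 2·138 + 4 + 20/2.8 + 286/3.7
= 276 + 4 + 7.14 + 77.30
= 364.44 mOsm/kg ≈ 364.4 mOsm/kg
Osmolar gap = measured − calculated = 374 − 364.4 = 9.6 mOsm/kg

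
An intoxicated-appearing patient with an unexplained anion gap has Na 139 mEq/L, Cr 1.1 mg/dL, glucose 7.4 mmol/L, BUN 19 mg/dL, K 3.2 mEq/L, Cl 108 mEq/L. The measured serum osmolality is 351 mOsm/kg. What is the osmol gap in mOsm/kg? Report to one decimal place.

Calculated osmolality = 2·Na + glucose + BUN/2.8
= 2·139 + 7.4 + 19/2.8
= 278 + 7.40 + 6.79
= 292.19 mOsm/kg ≈ 292.2 mOsm/kg
Osmolar gap = measured − calculated = 351 − 292.2 = 58.8 mOsm/kg

58.8 mOsm/kg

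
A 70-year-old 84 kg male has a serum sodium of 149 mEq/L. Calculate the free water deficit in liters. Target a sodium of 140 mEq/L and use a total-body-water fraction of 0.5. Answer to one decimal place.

2.7 L

TBW = 0.5 · 84 = 42 L
Free water deficit = TBW · (Na/140 − 1)
= 42 · (149/140 − 1)
= 42 · 0.0643
= 2.7 L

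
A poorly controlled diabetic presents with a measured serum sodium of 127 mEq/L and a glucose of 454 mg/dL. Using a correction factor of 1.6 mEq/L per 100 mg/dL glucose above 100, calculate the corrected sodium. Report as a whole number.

133 mEq/L

Corrected Na = measured Na + 1.6 · (glucose − 100)/100
= 127 + 1.6 · (454 − 100)/100
= 127 + 5.7
= 132.7 mEq/L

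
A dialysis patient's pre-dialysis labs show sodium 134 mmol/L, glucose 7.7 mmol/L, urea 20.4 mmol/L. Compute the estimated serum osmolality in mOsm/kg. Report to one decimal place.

296.1 mOsm/kg

Calculated osmolality = 2·Na + glucose + urea
= 2·134 + 7.7 + 20.4
= 268 + 7.70 + 20.40
= 296.1 mOsm/kg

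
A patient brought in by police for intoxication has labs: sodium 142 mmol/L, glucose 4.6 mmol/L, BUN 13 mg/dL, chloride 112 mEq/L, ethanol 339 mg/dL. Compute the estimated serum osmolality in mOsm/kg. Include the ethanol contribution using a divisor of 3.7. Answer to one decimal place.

384.9 mOsm/kg

Calculated osmolality = 2·Na + glucose + BUN/2.8 + ethanol/3.7
= 2·142 + 4.6 + 13/2.8 + 339/3.7
= 284 + 4.60 + 4.64 + 91.62
= 384.86 mOsm/kg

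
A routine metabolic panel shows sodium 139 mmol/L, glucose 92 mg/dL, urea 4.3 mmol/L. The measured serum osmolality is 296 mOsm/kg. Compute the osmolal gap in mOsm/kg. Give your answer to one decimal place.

8.6 mOsm/kg

Calculated osmolality = 2·Na + glucose/18 + urea
= 2·139 + 92/18 + 4.3
= 278 + 5.11 + 4.30
= 287.41 mOsm/kg ≈ 287.4 mOsm/kg
Osmolar gap = measured − calculated = 296 − 287.4 = 8.6 mOsm/kg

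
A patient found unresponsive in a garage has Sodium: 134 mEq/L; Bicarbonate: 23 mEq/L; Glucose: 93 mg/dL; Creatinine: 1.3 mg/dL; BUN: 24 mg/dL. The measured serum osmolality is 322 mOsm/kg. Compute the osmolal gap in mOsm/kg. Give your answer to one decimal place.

40.3 mOsm/kg

Calculated osmolality = 2·Na + glucose/18 + BUN/2.8
= 2·134 + 93/18 + 24/2.8
= 268 + 5.17 + 8.57
= 281.74 mOsm/kg ≈ 281.7 mOsm/kg
Osmolar gap = measured − calculated = 322 − 281.7 = 40.3 mOsm/kg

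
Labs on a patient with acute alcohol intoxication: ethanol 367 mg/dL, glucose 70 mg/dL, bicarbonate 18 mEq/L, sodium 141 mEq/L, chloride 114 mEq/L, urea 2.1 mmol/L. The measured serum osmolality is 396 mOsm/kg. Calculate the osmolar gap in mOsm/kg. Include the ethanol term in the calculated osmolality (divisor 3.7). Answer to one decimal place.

8.8 mOsm/kg

Calculated osmolality = 2·Na + glucose/18 + urea + ethanol/3.7
= 2·141 + 70/18 + 2.1 + 367/3.7
= 282 + 3.89 + 2.10 + 99.19
= 387.18 mOsm/kg ≈ 387.2 mOsm/kg
Osmolar gap = measured − calculated = 396 − 387.2 = 8.8 mOsm/kg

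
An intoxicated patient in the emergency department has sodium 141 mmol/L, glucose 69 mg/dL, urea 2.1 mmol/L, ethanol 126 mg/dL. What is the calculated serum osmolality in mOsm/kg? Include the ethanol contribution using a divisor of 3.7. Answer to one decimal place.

Calculated osmolality = 2·Na + glucose/18 + urea + ethanol/3.7
= 2·141 + 69/18 + 2.1 + 126/3.7
= 282 + 3.83 + 2.10 + 34.05
= 321.98 mOsm/kg

322.0 mOsm/kg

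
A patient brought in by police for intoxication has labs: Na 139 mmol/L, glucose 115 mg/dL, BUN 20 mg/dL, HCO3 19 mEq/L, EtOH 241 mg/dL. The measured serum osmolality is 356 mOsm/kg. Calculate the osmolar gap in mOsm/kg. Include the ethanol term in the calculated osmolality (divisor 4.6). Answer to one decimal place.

Calculated osmolality = 2·Na + glucose/18 + BUN/2.8 + ethanol/4.6
= 2·139 + 115/18 + 20/2.8 + 241/4.6
= 278 + 6.39 + 7.14 + 52.39
= 343.92 mOsm/kg ≈ 343.9 mOsm/kg
Osmolar gap = measured − calculated = 356 − 343.9 = 12.1 mOsm/kg

12.1 mOsm/kg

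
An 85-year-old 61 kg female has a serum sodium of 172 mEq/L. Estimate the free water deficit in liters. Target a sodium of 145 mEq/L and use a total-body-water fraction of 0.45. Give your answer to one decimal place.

TBW = 0.45 · 61 = 27.45 L
Free water deficit = TBW · (Na/145 − 1)
= 27.45 · (172/145 − 1)
= 27.45 · 0.1862
= 5.11 L

5.1 L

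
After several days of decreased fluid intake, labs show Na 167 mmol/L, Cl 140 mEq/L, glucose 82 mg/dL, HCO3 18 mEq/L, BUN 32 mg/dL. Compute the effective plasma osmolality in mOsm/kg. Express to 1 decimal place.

Effective osmolality excludes urea (freely permeant across cell membranes):
2·Na + glucose/18
= 2·167 + 82/18
= 334 + 4.56
= 338.56 mOsm/kg

338.6 mOsm/kg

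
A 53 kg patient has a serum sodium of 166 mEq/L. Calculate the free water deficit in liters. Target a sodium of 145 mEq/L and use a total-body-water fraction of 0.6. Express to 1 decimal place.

4.6 L

TBW = 0.6 · 53 = 31.8 L
Free water deficit = TBW · (Na/145 − 1)
= 31.8 · (166/145 − 1)
= 31.8 · 0.1448
= 4.6 L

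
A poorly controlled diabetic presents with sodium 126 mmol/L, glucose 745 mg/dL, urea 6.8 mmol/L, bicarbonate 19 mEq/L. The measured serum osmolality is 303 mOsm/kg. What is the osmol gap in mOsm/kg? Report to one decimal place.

2.8 mOsm/kg

Calculated osmolality = 2·Na + glucose/18 + urea
= 2·126 + 745/18 + 6.8
= 252 + 41.39 + 6.80
= 300.19 mOsm/kg ≈ 300.2 mOsm/kg
Osmolar gap = measured − calculated = 303 − 300.2 = 2.8 mOsm/kg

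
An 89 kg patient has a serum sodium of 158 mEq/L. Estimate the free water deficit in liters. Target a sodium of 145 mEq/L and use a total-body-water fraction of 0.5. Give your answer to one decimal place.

4.0 L

TBW = 0.5 · 89 = 44.5 L
Free water deficit = TBW · (Na/145 − 1)
= 44.5 · (158/145 − 1)
= 44.5 · 0.0897
= 3.99 L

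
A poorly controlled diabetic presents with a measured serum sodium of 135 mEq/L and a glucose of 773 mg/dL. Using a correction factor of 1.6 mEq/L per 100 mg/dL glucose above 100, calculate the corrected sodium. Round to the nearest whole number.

Corrected Na = measured Na + 1.6 · (glucose − 100)/100
= 135 + 1.6 · (773 − 100)/100
= 135 + 10.8
= 145.8 mEq/L

146 mEq/L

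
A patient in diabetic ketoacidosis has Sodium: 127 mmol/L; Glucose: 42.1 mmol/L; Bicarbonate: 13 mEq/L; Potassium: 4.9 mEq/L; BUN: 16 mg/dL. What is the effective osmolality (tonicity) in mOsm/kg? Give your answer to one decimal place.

296.1 mOsm/kg

Effective osmolality excludes urea (freely permeant across cell membranes):
2·Na + glucose
= 2·127 + 42.1
= 254 + 42.1
= 296.1 mOsm/kg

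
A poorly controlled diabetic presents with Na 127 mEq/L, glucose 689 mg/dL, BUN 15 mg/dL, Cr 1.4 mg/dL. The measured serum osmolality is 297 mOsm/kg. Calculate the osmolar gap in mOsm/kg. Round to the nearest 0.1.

-0.6 mOsm/kg

Calculated osmolality = 2·Na + glucose/18 + BUN/2.8
= 2·127 + 689/18 + 15/2.8
= 254 + 38.28 + 5.36
= 297.64 mOsm/kg ≈ 297.6 mOsm/kg
Osmolar gap = measured − calculated = 297 − 297.6 = -0.6 mOsm/kg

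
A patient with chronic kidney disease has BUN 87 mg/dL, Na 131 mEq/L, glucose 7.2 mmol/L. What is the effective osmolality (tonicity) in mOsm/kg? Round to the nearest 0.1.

269.2 mOsm/kg

Effective osmolality excludes urea (freely permeant across cell membranes):
2·Na + glucose
= 2·131 + 7.2
= 262 + 7.2
= 269.2 mOsm/kg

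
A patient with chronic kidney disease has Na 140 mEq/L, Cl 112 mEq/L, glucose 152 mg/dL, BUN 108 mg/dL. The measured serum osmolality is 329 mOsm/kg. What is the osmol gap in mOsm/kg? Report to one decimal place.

Calculated osmolality = 2·Na + glucose/18 + BUN/2.8
= 2·140 + 152/18 + 108/2.8
= 280 + 8.44 + 38.57
= 327.01 mOsm/kg ≈ 327.0 mOsm/kg
Osmolar gap = measured − calculated = 329 − 327.0 = 2.0 mOsm/kg

2.0 mOsm/kg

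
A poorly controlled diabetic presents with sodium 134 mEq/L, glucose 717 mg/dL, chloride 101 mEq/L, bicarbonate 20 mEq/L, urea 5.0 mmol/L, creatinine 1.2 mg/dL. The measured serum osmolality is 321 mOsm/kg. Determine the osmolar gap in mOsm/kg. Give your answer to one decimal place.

8.2 mOsm/kg

Calculated osmolality = 2·Na + glucose/18 + urea
= 2·134 + 717/18 + 5
= 268 + 39.83 + 5
= 312.83 mOsm/kg ≈ 312.8 mOsm/kg
Osmolar gap = measured − calculated = 321 − 312.8 = 8.2 mOsm/kg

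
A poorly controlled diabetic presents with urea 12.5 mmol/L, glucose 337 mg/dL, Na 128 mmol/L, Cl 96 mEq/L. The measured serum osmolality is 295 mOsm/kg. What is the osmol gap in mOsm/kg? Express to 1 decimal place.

Calculated osmolality = 2·Na + glucose/18 + urea
= 2·128 + 337/18 + 12.5
= 256 + 18.72 + 12.50
= 287.22 mOsm/kg ≈ 287.2 mOsm/kg
Osmolar gap = measured − calculated = 295 − 287.2 = 7.8 mOsm/kg

7.8 mOsm/kg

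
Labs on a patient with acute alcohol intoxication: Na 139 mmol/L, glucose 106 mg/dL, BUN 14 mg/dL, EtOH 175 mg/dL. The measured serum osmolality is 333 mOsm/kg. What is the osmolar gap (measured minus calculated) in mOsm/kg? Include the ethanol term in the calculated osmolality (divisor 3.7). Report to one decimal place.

-3.2 mOsm/kg

Calculated osmolality = 2·Na + glucose/18 + BUN/2.8 + ethanol/3.7
= 2·139 + 106/18 + 14/2.8 + 175/3.7
= 278 + 5.89 + 5 + 47.30
= 336.19 mOsm/kg ≈ 336.2 mOsm/kg
Osmolar gap = measured − calculated = 333 − 336.2 = -3.2 mOsm/kg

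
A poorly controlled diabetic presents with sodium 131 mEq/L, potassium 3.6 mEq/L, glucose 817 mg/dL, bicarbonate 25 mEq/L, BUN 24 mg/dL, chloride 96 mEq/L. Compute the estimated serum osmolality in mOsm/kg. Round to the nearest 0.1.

Calculated osmolality = 2·Na + glucose/18 + BUN/2.8
= 2·131 + 817/18 + 24/2.8
= 262 + 45.39 + 8.57
= 315.96 mOsm/kg

316.0 mOsm/kg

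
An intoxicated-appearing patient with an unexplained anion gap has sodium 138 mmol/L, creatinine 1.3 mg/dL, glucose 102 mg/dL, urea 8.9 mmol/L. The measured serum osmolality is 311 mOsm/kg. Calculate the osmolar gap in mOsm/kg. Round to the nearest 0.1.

20.4 mOsm/kg

Calculated osmolality = 2·Na + glucose/18 + urea
= 2·138 + 102/18 + 8.9
= 276 + 5.67 + 8.90
= 290.57 mOsm/kg ≈ 290.6 mOsm/kg
Osmolar gap = measured − calculated = 311 − 290.6 = 20.4 mOsm/kg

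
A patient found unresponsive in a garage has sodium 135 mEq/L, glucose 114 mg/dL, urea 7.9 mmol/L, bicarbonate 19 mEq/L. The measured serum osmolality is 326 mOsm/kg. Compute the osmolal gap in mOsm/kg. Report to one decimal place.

41.8 mOsm/kg

Calculated osmolality = 2·Na + glucose/18 + urea
= 2·135 + 114/18 + 7.9
= 270 + 6.33 + 7.90
= 284.23 mOsm/kg ≈ 284.2 mOsm/kg
Osmolar gap = measured − calculated = 326 − 284.2 = 41.8 mOsm/kg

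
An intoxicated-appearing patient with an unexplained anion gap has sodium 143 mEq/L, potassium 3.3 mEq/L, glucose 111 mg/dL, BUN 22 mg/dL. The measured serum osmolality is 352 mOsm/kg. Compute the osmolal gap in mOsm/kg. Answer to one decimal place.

Calculated osmolality = 2·Na + glucose/18 + BUN/2.8
= 2·143 + 111/18 + 22/2.8
= 286 + 6.17 + 7.86
= 300.03 mOsm/kg ≈ 300.0 mOsm/kg
Osmolar gap = measured − calculated = 352 − 300.0 = 52.0 mOsm/kg

52.0 mOsm/kg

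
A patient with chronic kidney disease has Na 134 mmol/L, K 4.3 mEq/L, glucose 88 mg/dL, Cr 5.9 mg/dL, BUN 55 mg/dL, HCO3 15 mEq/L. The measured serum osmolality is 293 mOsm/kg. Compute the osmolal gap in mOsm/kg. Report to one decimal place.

0.5 mOsm/kg

Calculated osmolality = 2·Na + glucose/18 + BUN/2.8
= 2·134 + 88/18 + 55/2.8
= 268 + 4.89 + 19.64
= 292.53 mOsm/kg ≈ 292.5 mOsm/kg
Osmolar gap = measured − calculated = 293 − 292.5 = 0.5 mOsm/kg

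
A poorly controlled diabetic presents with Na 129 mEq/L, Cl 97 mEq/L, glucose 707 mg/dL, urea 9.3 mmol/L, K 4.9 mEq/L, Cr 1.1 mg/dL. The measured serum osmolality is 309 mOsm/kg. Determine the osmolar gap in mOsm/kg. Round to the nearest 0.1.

2.4 mOsm/kg

Calculated osmolality = 2·Na + glucose/18 + urea
= 2·129 + 707/18 + 9.3
= 258 + 39.28 + 9.30
= 306.58 mOsm/kg ≈ 306.6 mOsm/kg
Osmolar gap = measured − calculated = 309 − 306.6 = 2.4 mOsm/kg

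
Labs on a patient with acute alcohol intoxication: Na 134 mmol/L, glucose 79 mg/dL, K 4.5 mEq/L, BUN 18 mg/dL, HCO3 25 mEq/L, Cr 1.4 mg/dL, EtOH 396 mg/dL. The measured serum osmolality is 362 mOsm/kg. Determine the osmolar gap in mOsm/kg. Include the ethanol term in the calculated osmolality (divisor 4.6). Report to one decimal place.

-2.9 mOsm/kg

Calculated osmolality = 2·Na + glucose/18 + BUN/2.8 + ethanol/4.6
= 2·134 + 79/18 + 18/2.8 + 396/4.6
= 268 + 4.39 + 6.43 + 86.09
= 364.91 mOsm/kg ≈ 364.9 mOsm/kg
Osmolar gap = measured − calculated = 362 − 364.9 = -2.9 mOsm/kg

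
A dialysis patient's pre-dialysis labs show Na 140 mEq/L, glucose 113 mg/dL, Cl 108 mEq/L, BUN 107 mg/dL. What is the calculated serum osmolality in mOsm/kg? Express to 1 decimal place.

324.5 mOsm/kg

Calculated osmolality = 2·Na + glucose/18 + BUN/2.8
= 2·140 + 113/18 + 107/2.8
= 280 + 6.28 + 38.21
= 324.49 mOsm/kg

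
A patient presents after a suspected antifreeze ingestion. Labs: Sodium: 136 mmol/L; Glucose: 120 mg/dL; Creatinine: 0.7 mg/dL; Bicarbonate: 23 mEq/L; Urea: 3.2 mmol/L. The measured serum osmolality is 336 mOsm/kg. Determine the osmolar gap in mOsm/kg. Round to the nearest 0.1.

Calculated osmolality = 2·Na + glucose/18 + urea
= 2·136 + 120/18 + 3.2
= 272 + 6.67 + 3.20
= 281.87 mOsm/kg ≈ 281.9 mOsm/kg
Osmolar gap = measured − calculated = 336 − 281.9 = 54.1 mOsm/kg

54.1 mOsm/kg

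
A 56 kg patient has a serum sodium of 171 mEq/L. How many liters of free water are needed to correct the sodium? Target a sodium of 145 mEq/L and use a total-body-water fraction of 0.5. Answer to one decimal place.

TBW = 0.5 · 56 = 28 L
Free water deficit = TBW · (Na/145 − 1)
= 28 · (171/145 − 1)
= 28 · 0.1793
= 5.02 L

5.0 L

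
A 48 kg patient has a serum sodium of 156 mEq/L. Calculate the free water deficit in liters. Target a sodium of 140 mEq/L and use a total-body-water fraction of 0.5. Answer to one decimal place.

2.7 L

TBW = 0.5 · 48 = 24 L
Free water deficit = TBW · (Na/140 − 1)
= 24 · (156/140 − 1)
= 24 · 0.1143
= 2.74 L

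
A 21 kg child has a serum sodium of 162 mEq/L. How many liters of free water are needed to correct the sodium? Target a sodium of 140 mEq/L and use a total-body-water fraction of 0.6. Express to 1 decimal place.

TBW = 0.6 · 21 = 12.6 L
Free water deficit = TBW · (Na/140 − 1)
= 12.6 · (162/140 − 1)
= 12.6 · 0.1571
= 1.98 L

2.0 L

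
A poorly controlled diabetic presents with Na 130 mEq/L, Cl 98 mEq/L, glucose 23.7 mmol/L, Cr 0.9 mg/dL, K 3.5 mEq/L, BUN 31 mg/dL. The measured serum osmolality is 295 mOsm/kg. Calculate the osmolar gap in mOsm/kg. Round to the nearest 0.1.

Calculated osmolality = 2·Na + glucose + BUN/2.8
= 2·130 + 23.7 + 31/2.8
= 260 + 23.70 + 11.07
= 294.77 mOsm/kg ≈ 294.8 mOsm/kg
Osmolar gap = measured − calculated = 295 − 294.8 = 0.2 mOsm/kg

0.2 mOsm/kg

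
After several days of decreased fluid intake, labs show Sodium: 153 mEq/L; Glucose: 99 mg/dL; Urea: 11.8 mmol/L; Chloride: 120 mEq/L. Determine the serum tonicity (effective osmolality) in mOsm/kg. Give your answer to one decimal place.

311.5 mOsm/kg

Effective osmolality excludes urea (freely permeant across cell membranes):
2·Na + glucose/18
= 2·153 + 99/18
= 306 + 5.5
= 311.5 mOsm/kg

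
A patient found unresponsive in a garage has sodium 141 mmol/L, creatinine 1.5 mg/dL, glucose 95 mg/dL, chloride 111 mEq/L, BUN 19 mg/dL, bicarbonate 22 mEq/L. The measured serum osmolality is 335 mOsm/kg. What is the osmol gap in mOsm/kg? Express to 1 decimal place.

Calculated osmolality = 2·Na + glucose/18 + BUN/2.8
= 2·141 + 95/18 + 19/2.8
= 282 + 5.28 + 6.79
= 294.07 mOsm/kg ≈ 294.1 mOsm/kg
Osmolar gap = measured − calculated = 335 − 294.1 = 40.9 mOsm/kg

40.9 mOsm/kg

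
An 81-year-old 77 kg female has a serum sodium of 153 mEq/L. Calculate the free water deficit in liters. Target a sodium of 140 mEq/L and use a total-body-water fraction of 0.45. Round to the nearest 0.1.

3.2 L

TBW = 0.45 · 77 = 34.65 L
Free water deficit = TBW · (Na/140 − 1)
= 34.65 · (153/140 − 1)
= 34.65 · 0.0929
= 3.22 L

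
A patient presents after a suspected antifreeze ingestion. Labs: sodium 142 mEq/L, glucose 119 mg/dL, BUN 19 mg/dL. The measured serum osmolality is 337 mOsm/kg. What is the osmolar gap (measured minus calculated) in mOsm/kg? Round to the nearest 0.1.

Calculated osmolality = 2·Na + glucose/18 + BUN/2.8
= 2·142 + 119/18 + 19/2.8
= 284 + 6.61 + 6.79
= 297.4 mOsm/kg ≈ 297.4 mOsm/kg
Osmolar gap = measured − calculated = 337 − 297.4 = 39.6 mOsm/kg

39.6 mOsm/kg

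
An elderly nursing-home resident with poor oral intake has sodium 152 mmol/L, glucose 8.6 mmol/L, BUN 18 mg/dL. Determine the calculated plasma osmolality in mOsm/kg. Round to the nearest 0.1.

319.0 mOsm/kg

Calculated osmolality = 2·Na + glucose + BUN/2.8
= 2·152 + 8.6 + 18/2.8
= 304 + 8.60 + 6.43
= 319.03 mOsm/kg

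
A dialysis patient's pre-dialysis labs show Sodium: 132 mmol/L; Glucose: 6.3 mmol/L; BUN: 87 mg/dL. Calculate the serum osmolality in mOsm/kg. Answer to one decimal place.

Calculated osmolality = 2·Na + glucose + BUN/2.8
= 2·132 + 6.3 + 87/2.8
= 264 + 6.30 + 31.07
= 301.37 mOsm/kg

301.4 mOsm/kg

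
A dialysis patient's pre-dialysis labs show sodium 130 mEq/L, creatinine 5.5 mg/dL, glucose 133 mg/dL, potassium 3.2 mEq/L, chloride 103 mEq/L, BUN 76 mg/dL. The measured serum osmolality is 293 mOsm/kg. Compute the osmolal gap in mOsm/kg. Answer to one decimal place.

Calculated osmolality = 2·Na + glucose/18 + BUN/2.8
= 2·130 + 133/18 + 76/2.8
= 260 + 7.39 + 27.14
= 294.53 mOsm/kg ≈ 294.5 mOsm/kg
Osmolar gap = measured − calculated = 293 − 294.5 = -1.5 mOsm/kg

-1.5 mOsm/kg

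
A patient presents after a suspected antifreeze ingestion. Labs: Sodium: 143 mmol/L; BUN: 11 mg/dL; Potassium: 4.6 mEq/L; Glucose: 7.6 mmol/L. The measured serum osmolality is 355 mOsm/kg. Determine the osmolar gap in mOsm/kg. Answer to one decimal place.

Calculated osmolality = 2·Na + glucose + BUN/2.8
= 2·143 + 7.6 + 11/2.8
= 286 + 7.60 + 3.93
= 297.53 mOsm/kg ≈ 297.5 mOsm/kg
Osmolar gap = measured − calculated = 355 − 297.5 = 57.5 mOsm/kg

57.5 mOsm/kg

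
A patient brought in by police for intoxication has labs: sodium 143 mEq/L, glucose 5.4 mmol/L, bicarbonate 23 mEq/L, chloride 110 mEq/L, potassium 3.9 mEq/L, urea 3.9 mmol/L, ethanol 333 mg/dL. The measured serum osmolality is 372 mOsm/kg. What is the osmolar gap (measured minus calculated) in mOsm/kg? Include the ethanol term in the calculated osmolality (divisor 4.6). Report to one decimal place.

4.3 mOsm/kg

Calculated osmolality = 2·Na + glucose + urea + ethanol/4.6
= 2·143 + 5.4 + 3.9 + 333/4.6
= 286 + 5.40 + 3.90 + 72.39
= 367.69 mOsm/kg ≈ 367.7 mOsm/kg
Osmolar gap = measured − calculated = 372 − 367.7 = 4.3 mOsm/kg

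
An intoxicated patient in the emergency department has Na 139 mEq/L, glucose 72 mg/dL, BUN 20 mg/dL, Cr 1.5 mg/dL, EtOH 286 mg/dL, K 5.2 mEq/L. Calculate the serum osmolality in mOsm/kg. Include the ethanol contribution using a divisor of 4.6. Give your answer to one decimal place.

351.3 mOsm/kg

Calculated osmolality = 2·Na + glucose/18 + BUN/2.8 + ethanol/4.6
= 2·139 + 72/18 + 20/2.8 + 286/4.6
= 278 + 4 + 7.14 + 62.17
= 351.31 mOsm/kg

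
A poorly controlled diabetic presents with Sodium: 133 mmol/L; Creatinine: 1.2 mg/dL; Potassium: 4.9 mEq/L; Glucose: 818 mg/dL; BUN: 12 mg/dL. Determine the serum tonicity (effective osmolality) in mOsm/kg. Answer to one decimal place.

311.4 mOsm/kg

Effective osmolality excludes urea (freely permeant across cell membranes):
2·Na + glucose/18
= 2·133 + 818/18
= 266 + 45.44
= 311.44 mOsm/kg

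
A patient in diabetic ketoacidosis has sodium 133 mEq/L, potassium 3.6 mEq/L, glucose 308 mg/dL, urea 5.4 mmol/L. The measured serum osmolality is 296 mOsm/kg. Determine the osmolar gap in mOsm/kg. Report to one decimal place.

7.5 mOsm/kg

Calculated osmolality = 2·Na + glucose/18 + urea
= 2·133 + 308/18 + 5.4
= 266 + 17.11 + 5.40
= 288.51 mOsm/kg ≈ 288.5 mOsm/kg
Osmolar gap = measured − calculated = 296 − 288.5 = 7.5 mOsm/kg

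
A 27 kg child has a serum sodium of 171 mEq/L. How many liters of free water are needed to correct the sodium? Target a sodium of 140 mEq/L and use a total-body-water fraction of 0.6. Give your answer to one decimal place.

TBW = 0.6 · 27 = 16.2 L
Free water deficit = TBW · (Na/140 − 1)
= 16.2 · (171/140 − 1)
= 16.2 · 0.2214
= 3.59 L

3.6 L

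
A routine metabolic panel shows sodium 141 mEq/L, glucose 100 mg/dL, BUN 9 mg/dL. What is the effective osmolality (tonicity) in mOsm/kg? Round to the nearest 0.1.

287.6 mOsm/kg

Effective osmolality excludes urea (freely permeant across cell membranes):
2·Na + glucose/18
= 2·141 + 100/18
= 282 + 5.56
= 287.56 mOsm/kg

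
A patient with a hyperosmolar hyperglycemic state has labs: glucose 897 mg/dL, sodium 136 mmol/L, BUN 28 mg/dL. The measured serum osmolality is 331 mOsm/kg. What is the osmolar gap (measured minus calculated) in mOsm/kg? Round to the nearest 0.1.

Calculated osmolality = 2·Na + glucose/18 + BUN/2.8
= 2·136 + 897/18 + 28/2.8
= 272 + 49.83 + 10
= 331.83 mOsm/kg ≈ 331.8 mOsm/kg
Osmolar gap = measured − calculated = 331 − 331.8 = -0.8 mOsm/kg

-0.8 mOsm/kg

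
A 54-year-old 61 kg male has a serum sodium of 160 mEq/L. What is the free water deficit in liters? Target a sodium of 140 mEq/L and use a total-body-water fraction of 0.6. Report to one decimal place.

TBW = 0.6 · 61 = 36.6 L
Free water deficit = TBW · (Na/140 − 1)
= 36.6 · (160/140 − 1)
= 36.6 · 0.1429
= 5.23 L

5.2 L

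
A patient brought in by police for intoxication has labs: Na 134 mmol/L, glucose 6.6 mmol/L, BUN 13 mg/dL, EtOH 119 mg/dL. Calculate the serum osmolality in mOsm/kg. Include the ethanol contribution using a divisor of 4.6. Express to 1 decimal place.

Calculated osmolality = 2·Na + glucose + BUN/2.8 + ethanol/4.6
= 2·134 + 6.6 + 13/2.8 + 119/4.6
= 268 + 6.60 + 4.64 + 25.87
= 305.11 mOsm/kg

305.1 mOsm/kg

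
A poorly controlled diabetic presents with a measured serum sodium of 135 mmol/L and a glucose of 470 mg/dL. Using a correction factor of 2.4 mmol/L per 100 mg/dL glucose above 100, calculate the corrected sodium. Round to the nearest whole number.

144 mmol/L

Corrected Na = measured Na + 2.4 · (glucose − 100)/100
= 135 + 2.4 · (470 − 100)/100
= 135 + 8.9
= 143.9 mmol/L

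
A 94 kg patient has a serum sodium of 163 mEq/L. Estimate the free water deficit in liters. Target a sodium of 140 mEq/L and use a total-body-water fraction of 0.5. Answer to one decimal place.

TBW = 0.5 · 94 = 47 L
Free water deficit = TBW · (Na/140 − 1)
= 47 · (163/140 − 1)
= 47 · 0.1643
= 7.72 L

7.7 L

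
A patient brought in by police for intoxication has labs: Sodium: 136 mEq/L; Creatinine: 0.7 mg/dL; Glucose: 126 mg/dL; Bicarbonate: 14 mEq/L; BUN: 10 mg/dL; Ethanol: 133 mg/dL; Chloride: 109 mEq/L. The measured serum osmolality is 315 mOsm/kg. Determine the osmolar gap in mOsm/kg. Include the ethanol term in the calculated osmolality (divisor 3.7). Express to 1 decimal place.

Calculated osmolality = 2·Na + glucose/18 + BUN/2.8 + ethanol/3.7
= 2·136 + 126/18 + 10/2.8 + 133/3.7
= 272 + 7 + 3.57 + 35.95
= 318.52 mOsm/kg ≈ 318.5 mOsm/kg
Osmolar gap = measured − calculated = 315 − 318.5 = -3.5 mOsm/kg

-3.5 mOsm/kg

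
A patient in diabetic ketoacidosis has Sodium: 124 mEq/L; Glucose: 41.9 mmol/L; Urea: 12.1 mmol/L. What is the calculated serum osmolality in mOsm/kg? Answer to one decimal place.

Calculated osmolality = 2·Na + glucose + urea
= 2·124 + 41.9 + 12.1
= 248 + 41.90 + 12.10
= 302 mOsm/kg

302.0 mOsm/kg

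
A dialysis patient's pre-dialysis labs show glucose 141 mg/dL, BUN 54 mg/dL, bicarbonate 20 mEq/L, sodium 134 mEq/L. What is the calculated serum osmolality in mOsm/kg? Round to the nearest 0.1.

295.1 mOsm/kg

Calculated osmolality = 2·Na + glucose/18 + BUN/2.8
= 2·134 + 141/18 + 54/2.8
= 268 + 7.83 + 19.29
= 295.12 mOsm/kg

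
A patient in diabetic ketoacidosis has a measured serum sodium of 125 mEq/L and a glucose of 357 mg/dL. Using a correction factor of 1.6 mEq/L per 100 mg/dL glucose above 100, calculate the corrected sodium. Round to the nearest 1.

Corrected Na = measured Na + 1.6 · (glucose − 100)/100
= 125 + 1.6 · (357 − 100)/100
= 125 + 4.1
= 129.1 mEq/L

129 mEq/L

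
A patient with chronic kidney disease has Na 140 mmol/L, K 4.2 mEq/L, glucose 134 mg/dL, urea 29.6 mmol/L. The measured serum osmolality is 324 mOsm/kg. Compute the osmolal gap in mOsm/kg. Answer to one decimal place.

Calculated osmolality = 2·Na + glucose/18 + urea
= 2·140 + 134/18 + 29.6
= 280 + 7.44 + 29.60
= 317.04 mOsm/kg ≈ 317.0 mOsm/kg
Osmolar gap = measured − calculated = 324 − 317.0 = 7.0 mOsm/kg

7.0 mOsm/kg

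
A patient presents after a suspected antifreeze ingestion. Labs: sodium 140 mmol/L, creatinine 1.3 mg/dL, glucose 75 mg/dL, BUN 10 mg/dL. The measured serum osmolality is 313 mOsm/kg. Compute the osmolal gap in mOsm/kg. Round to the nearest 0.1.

Calculated osmolality = 2·Na + glucose/18 + BUN/2.8
= 2·140 + 75/18 + 10/2.8
= 280 + 4.17 + 3.57
= 287.74 mOsm/kg ≈ 287.7 mOsm/kg
Osmolar gap = measured − calculated = 313 − 287.7 = 25.3 mOsm/kg

25.3 mOsm/kg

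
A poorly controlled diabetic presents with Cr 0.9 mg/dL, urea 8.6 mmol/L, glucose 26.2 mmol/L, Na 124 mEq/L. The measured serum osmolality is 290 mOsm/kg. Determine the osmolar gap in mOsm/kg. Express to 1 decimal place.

Calculated osmolality = 2·Na + glucose + urea
= 2·124 + 26.2 + 8.6
= 248 + 26.20 + 8.60
= 282.8 mOsm/kg ≈ 282.8 mOsm/kg
Osmolar gap = measured − calculated = 290 − 282.8 = 7.2 mOsm/kg

7.2 mOsm/kg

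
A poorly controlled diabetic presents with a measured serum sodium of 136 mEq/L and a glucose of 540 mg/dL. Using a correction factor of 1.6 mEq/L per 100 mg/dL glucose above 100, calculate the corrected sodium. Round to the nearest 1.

Corrected Na = measured Na + 1.6 · (glucose − 100)/100
= 136 + 1.6 · (540 − 100)/100
= 136 + 7
= 143 mEq/L

143 mEq/L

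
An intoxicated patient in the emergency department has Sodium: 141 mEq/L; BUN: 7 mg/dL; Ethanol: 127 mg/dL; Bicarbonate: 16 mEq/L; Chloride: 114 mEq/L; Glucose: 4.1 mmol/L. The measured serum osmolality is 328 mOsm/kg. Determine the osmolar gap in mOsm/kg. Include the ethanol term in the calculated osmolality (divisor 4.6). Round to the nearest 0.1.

11.8 mOsm/kg

Calculated osmolality = 2·Na + glucose + BUN/2.8 + ethanol/4.6
= 2·141 + 4.1 + 7/2.8 + 127/4.6
= 282 + 4.10 + 2.50 + 27.61
= 316.21 mOsm/kg ≈ 316.2 mOsm/kg
Osmolar gap = measured − calculated = 328 − 316.2 = 11.8 mOsm/kg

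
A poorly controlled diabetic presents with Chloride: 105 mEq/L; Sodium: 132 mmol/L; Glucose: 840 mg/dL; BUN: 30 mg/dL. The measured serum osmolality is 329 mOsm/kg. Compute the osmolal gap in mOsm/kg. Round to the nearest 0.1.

Calculated osmolality = 2·Na + glucose/18 + BUN/2.8
= 2·132 + 840/18 + 30/2.8
= 264 + 46.67 + 10.71
= 321.38 mOsm/kg ≈ 321.4 mOsm/kg
Osmolar gap = measured − calculated = 329 − 321.4 = 7.6 mOsm/kg

7.6 mOsm/kg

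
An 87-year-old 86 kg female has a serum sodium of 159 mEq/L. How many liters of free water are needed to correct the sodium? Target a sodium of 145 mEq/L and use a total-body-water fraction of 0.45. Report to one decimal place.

TBW = 0.45 · 86 = 38.7 L
Free water deficit = TBW · (Na/145 − 1)
= 38.7 · (159/145 − 1)
= 38.7 · 0.0966
= 3.74 L

3.7 L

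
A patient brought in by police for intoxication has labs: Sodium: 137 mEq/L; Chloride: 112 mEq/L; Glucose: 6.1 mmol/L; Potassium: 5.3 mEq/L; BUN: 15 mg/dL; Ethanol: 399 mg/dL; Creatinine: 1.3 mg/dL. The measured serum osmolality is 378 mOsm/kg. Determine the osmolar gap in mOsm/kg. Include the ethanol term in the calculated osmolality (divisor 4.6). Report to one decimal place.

5.8 mOsm/kg

Calculated osmolality = 2·Na + glucose + BUN/2.8 + ethanol/4.6
= 2·137 + 6.1 + 15/2.8 + 399/4.6
= 274 + 6.10 + 5.36 + 86.74
= 372.2 mOsm/kg ≈ 372.2 mOsm/kg
Osmolar gap = measured − calculated = 378 − 372.2 = 5.8 mOsm/kg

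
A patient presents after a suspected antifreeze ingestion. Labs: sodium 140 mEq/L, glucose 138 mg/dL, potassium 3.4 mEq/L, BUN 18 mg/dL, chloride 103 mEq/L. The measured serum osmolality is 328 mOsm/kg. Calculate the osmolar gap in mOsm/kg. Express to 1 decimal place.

Calculated osmolality = 2·Na + glucose/18 + BUN/2.8
= 2·140 + 138/18 + 18/2.8
= 280 + 7.67 + 6.43
= 294.1 mOsm/kg ≈ 294.1 mOsm/kg
Osmolar gap = measured − calculated = 328 − 294.1 = 33.9 mOsm/kg

33.9 mOsm/kg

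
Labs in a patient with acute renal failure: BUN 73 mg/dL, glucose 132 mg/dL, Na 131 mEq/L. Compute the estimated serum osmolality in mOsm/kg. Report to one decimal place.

295.4 mOsm/kg

Calculated osmolality = 2·Na + glucose/18 + BUN/2.8
= 2·131 + 132/18 + 73/2.8
= 262 + 7.33 + 26.07
= 295.4 mOsm/kg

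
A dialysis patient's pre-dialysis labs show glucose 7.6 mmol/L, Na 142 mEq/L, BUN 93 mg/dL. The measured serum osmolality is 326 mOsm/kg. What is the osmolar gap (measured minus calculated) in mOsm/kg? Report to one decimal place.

1.2 mOsm/kg

Calculated osmolality = 2·Na + glucose + BUN/2.8
= 2·142 + 7.6 + 93/2.8
= 284 + 7.60 + 33.21
= 324.81 mOsm/kg ≈ 324.8 mOsm/kg
Osmolar gap = measured − calculated = 326 − 324.8 = 1.2 mOsm/kg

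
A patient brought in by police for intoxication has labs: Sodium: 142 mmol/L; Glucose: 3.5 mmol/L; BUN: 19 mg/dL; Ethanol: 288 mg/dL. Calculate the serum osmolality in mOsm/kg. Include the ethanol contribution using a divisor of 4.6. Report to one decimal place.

356.9 mOsm/kg

Calculated osmolality = 2·Na + glucose + BUN/2.8 + ethanol/4.6
= 2·142 + 3.5 + 19/2.8 + 288/4.6
= 284 + 3.50 + 6.79 + 62.61
= 356.9 mOsm/kg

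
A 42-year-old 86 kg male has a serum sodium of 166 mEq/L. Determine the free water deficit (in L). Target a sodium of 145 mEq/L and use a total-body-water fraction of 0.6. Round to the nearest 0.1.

7.5 L

TBW = 0.6 · 86 = 51.6 L
Free water deficit = TBW · (Na/145 − 1)
= 51.6 · (166/145 − 1)
= 51.6 · 0.1448
= 7.47 L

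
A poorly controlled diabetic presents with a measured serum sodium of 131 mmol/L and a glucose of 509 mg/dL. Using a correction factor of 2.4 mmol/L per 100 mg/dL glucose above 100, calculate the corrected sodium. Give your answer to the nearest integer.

141 mmol/L

Corrected Na = measured Na + 2.4 · (glucose − 100)/100
= 131 + 2.4 · (509 − 100)/100
= 131 + 9.8
= 140.8 mmol/L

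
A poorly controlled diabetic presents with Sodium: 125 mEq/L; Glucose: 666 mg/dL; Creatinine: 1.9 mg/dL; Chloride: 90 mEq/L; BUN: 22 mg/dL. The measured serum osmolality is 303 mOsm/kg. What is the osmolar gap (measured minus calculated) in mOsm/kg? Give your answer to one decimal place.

8.1 mOsm/kg

Calculated osmolality = 2·Na + glucose/18 + BUN/2.8
= 2·125 + 666/18 + 22/2.8
= 250 + 37 + 7.86
= 294.86 mOsm/kg ≈ 294.9 mOsm/kg
Osmolar gap = measured − calculated = 303 − 294.9 = 8.1 mOsm/kg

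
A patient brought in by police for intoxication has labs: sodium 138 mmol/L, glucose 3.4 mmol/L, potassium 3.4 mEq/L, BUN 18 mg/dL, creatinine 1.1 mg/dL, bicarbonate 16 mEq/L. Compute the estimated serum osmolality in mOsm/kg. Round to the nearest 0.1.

Calculated osmolality = 2·Na + glucose + BUN/2.8
= 2·138 + 3.4 + 18/2.8
= 276 + 3.40 + 6.43
= 285.83 mOsm/kg

285.8 mOsm/kg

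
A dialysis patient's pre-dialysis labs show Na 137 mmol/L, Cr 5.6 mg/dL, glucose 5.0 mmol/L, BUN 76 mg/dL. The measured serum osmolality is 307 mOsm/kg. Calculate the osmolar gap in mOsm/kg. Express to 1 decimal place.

0.9 mOsm/kg

Calculated osmolality = 2·Na + glucose + BUN/2.8
= 2·137 + 5 + 76/2.8
= 274 + 5 + 27.14
= 306.14 mOsm/kg ≈ 306.1 mOsm/kg
Osmolar gap = measured − calculated = 307 − 306.1 = 0.9 mOsm/kg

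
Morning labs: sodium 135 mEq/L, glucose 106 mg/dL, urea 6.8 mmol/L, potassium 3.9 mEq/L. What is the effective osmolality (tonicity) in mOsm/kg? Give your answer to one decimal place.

275.9 mOsm/kg

Effective osmolality excludes urea (freely permeant across cell membranes):
2·Na + glucose/18
= 2·135 + 106/18
= 270 + 5.89
= 275.89 mOsm/kg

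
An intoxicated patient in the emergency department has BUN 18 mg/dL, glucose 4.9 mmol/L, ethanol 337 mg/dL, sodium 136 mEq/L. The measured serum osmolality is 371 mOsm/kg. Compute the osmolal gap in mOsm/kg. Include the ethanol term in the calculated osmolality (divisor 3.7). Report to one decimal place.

-3.4 mOsm/kg

Calculated osmolality = 2·Na + glucose + BUN/2.8 + ethanol/3.7
= 2·136 + 4.9 + 18/2.8 + 337/3.7
= 272 + 4.90 + 6.43 + 91.08
= 374.41 mOsm/kg ≈ 374.4 mOsm/kg
Osmolar gap = measured − calculated = 371 − 374.4 = -3.4 mOsm/kg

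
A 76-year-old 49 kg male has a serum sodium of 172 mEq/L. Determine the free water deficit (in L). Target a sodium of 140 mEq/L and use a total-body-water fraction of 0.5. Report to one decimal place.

5.6 L

TBW = 0.5 · 49 = 24.5 L
Free water deficit = TBW · (Na/140 − 1)
= 24.5 · (172/140 − 1)
= 24.5 · 0.2286
= 5.6 L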